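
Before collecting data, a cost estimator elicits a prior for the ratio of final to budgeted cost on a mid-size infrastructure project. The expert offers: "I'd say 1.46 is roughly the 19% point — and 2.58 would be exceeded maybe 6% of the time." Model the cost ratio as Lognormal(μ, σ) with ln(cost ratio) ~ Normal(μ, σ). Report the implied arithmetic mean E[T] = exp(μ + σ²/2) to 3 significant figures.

If T ~ Lognormal(μ,σ) then ln T ~ Normal(μ,σ), so the p-quantile of ln T is μ + z_p·σ.
ln(1.46) = 0.3784 and ln(2.58) = 0.9478; z_{0.19} = -0.8779, z_{0.94} = 1.555.
σ = (0.9478 − 0.3784)/(1.555 − (-0.8779)) = 0.234.
μ = 0.3784 − (-0.8779)·0.234 = 0.584.
E[T] = exp(μ + σ²/2) = exp(0.584 + 0.0274) = 1.84.

E[T] ≈ 1.84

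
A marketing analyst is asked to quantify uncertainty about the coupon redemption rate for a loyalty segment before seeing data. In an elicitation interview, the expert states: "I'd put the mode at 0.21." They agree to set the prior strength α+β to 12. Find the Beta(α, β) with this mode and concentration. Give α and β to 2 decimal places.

α = 3.10, β = 8.90

For α,β > 1 the Beta mode is (α−1)/(α+β−2). With α+β = 12, the mode is (α−1)/10.
Set (α−1)/10 = 0.21 → α = 1 + 0.21·10 = 3.10.
β = 12 − α = 8.90.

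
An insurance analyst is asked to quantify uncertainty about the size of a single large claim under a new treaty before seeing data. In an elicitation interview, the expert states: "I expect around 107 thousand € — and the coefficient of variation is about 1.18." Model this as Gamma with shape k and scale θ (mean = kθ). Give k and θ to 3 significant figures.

For Gamma(k, scale θ): mean = kθ, variance = kθ², so CV = 1/√k.
CV = 1.18, hence k = 1/CV² = 0.718.
Then θ = mean/k = 107/0.718 = 149.

k ≈ 0.718, θ ≈ 149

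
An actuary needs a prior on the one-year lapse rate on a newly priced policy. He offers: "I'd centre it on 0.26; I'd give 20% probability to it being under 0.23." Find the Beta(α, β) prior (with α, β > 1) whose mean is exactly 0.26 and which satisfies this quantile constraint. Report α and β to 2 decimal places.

α ≈ 40.10, β ≈ 114.12

With mean 0.26 fixed, write α = 0.26s, β = 0.74s where s = α+β.
Need P(θ < 0.23) = 0.2 under Beta(0.26s, 0.74s). Normal approximation: (q−m)/√(m(1−m)/s) ≈ z_{0.2} = -0.842, so s ≈ 0.26·0.74·(-0.842)²/(0.23−0.26)² = 151.4.
At s = 151.4: P(θ<0.23) ≈ 0.202. Adjusting to match 0.2 gives s ≈ 154.22.
So α = 0.26·154.22 ≈ 40.10, β = 0.74·154.22 ≈ 114.12.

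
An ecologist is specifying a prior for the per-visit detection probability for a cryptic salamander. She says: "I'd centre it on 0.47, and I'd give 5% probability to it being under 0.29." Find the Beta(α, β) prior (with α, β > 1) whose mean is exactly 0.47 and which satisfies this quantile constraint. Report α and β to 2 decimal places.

With mean 0.47 fixed, write α = 0.47s, β = 0.53s where s = α+β.
Need P(θ < 0.29) = 0.05 under Beta(0.47s, 0.53s). Normal approximation: (q−m)/√(m(1−m)/s) ≈ z_{0.05} = -1.64, so s ≈ 0.47·0.53·(-1.64)²/(0.29−0.47)² = 20.8.
At s = 20.8: P(θ<0.29) ≈ 0.044. Adjusting to match 0.05 gives s ≈ 19.49.
So α = 0.47·19.49 ≈ 9.16, β = 0.53·19.49 ≈ 10.33.

α ≈ 9.16, β ≈ 10.33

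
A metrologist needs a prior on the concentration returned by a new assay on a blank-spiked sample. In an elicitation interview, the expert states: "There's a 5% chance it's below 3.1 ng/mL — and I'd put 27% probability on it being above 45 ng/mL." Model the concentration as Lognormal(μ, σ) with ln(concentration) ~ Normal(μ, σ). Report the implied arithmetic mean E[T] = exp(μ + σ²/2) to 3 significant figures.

If T ~ Lognormal(μ,σ) then ln T ~ Normal(μ,σ), so the p-quantile of ln T is μ + z_p·σ.
ln(3.1) = 1.131 and ln(45) = 3.807; z_{0.05} = -1.645, z_{0.73} = 0.6128.
σ = (3.807 − 1.131)/(0.6128 − (-1.645)) = 1.185.
μ = 1.131 − (-1.645)·1.185 = 3.080.
E[T] = exp(μ + σ²/2) = exp(3.080 + 0.7021) = 43.9 ng/mL.

E[T] ≈ 43.9 ng/mL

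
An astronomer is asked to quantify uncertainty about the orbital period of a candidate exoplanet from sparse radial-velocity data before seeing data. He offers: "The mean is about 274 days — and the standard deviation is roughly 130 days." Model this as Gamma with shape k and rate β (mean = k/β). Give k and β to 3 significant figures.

k ≈ 4.44, β ≈ 0.0162

For Gamma(k, rate β): mean = k/β, variance = k/β², so CV = 1/√k.
CV = SD/mean = 130/274 = 0.4745, hence k = 1/CV² = 4.44.
Then β = k/mean = 4.44/274 = 0.0162.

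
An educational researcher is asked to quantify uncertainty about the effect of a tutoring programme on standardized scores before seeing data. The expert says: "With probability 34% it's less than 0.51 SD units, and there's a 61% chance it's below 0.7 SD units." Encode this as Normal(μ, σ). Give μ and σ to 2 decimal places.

For Normal(μ,σ), the p-quantile is μ + z_p·σ. Here z_{0.34} = -0.4125, z_{0.61} = 0.2793.
So 0.51 = μ − 0.4125σ and 0.7 = μ + 0.2793σ.
Subtracting: σ = (0.7 − 0.51)/(0.2793 − (-0.4125)) = 0.27.
Then μ = 0.51 − (-0.4125)·0.27 = 0.62.

μ = 0.62, σ = 0.27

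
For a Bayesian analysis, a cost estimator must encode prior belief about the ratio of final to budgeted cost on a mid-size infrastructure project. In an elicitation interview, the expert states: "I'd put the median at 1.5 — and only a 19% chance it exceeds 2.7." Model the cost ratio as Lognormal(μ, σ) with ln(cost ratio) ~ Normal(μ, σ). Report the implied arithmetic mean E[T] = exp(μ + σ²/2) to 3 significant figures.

If T ~ Lognormal(μ,σ) then ln T ~ Normal(μ,σ), so the p-quantile of ln T is μ + z_p·σ.
ln(1.5) = 0.4055 and ln(2.7) = 0.9933; z_{0.5} = 0, z_{0.81} = 0.8779.
σ = (0.9933 − 0.4055)/(0.8779 − (0)) = 0.670.
μ = 0.4055 − (0)·0.670 = 0.405.
E[T] = exp(μ + σ²/2) = exp(0.405 + 0.2241) = 1.88.

E[T] ≈ 1.88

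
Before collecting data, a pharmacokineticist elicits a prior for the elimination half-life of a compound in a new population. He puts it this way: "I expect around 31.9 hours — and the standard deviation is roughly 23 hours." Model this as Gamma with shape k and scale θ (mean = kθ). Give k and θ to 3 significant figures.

k ≈ 1.92, θ ≈ 16.6

For Gamma(k, scale θ): mean = kθ, variance = kθ², so CV = 1/√k.
CV = SD/mean = 23/31.9 = 0.721, hence k = 1/CV² = 1.92.
Then θ = mean/k = 31.9/1.92 = 16.6.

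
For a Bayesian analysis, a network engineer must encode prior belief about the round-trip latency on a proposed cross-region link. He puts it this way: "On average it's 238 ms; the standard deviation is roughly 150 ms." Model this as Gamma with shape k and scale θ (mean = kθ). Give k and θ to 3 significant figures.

For Gamma(k, scale θ): mean = kθ, variance = kθ², so CV = 1/√k.
CV = SD/mean = 150/238 = 0.6303, hence k = 1/CV² = 2.52.
Then θ = mean/k = 238/2.52 = 94.5.

k ≈ 2.52, θ ≈ 94.5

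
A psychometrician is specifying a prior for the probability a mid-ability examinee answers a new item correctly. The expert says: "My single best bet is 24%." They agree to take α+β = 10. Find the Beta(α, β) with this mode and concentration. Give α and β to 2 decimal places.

α = 2.92, β = 7.08

For α,β > 1 the Beta mode is (α−1)/(α+β−2). With α+β = 10, the mode is (α−1)/8.
Set (α−1)/8 = 0.24 → α = 1 + 0.24·8 = 2.92.
β = 10 − α = 7.08.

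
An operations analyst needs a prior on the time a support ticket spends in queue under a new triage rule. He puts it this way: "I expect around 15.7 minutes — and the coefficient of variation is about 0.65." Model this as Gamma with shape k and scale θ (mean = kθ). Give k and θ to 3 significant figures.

For Gamma(k, scale θ): mean = kθ, variance = kθ², so CV = 1/√k.
CV = 0.65, hence k = 1/CV² = 2.37.
Then θ = mean/k = 15.7/2.37 = 6.63.

k ≈ 2.37, θ ≈ 6.63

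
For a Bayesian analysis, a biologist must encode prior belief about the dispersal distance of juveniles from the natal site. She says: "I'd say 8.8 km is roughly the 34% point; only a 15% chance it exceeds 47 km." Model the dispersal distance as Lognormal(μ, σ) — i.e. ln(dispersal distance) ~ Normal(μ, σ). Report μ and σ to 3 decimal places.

μ ≈ 2.652, σ ≈ 1.156

If T ~ Lognormal(μ,σ) then ln T ~ Normal(μ,σ), so the p-quantile of ln T is μ + z_p·σ.
ln(8.8) = 2.175 and ln(47) = 3.85; z_{0.34} = -0.4125, z_{0.85} = 1.036.
σ = (3.85 − 2.175)/(1.036 − (-0.4125)) = 1.156.
μ = 2.175 − (-0.4125)·1.156 = 2.652.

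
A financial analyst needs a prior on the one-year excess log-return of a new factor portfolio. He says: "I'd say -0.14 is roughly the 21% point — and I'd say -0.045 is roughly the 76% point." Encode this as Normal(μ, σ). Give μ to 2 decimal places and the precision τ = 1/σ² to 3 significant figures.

The p-quantile of Normal(μ,σ) is μ + z_p·σ, with z_{0.21} = -0.8064 and z_{0.76} = 0.7063.
Eliminate σ: μ = (z₂·x₁ − z₁·x₂)/(z₂ − z₁) = (0.7063·-0.14 − (-0.8064)·-0.045)/1.513 = -0.09.
Then σ = (x₂ − x₁)/(z₂ − z₁) = (-0.045 − -0.14)/1.513 = 0.06.
Precision τ = 1/σ² = 1/0.0628² = 254.

μ = -0.09, τ = 254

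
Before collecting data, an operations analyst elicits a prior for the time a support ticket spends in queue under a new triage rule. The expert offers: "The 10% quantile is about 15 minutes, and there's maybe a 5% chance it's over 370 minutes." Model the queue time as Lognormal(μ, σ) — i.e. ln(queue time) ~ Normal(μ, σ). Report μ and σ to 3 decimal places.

μ ≈ 4.112, σ ≈ 1.095

If T ~ Lognormal(μ,σ) then ln T ~ Normal(μ,σ), so the p-quantile of ln T is μ + z_p·σ.
ln(15) = 2.708 and ln(370) = 5.914; z_{0.1} = -1.282, z_{0.95} = 1.645.
σ = (5.914 − 2.708)/(1.645 − (-1.282)) = 1.095.
μ = 2.708 − (-1.282)·1.095 = 4.112.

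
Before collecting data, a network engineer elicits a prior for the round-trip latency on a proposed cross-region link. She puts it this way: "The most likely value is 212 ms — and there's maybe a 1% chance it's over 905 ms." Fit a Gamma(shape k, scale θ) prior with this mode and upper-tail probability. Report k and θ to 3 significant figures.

k ≈ 2.95, θ ≈ 109

Gamma(k,θ) with k>1 has mode (k−1)θ, so θ = 212/(k−1).
Need P(X < 905) = 0.99 with θ tied to k this way. Start at k = 2, θ = 212: P(X<905) ≈ 0.926.
Too low — raise k to concentrate. Iterating converges to k ≈ 2.95.
Then θ = 212/(2.95−1) ≈ 109.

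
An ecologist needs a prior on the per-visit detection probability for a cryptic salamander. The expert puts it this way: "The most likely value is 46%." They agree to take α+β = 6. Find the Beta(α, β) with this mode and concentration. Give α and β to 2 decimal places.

For α,β > 1 the Beta mode is (α−1)/(α+β−2). With α+β = 6, the mode is (α−1)/4.
Set (α−1)/4 = 0.46 → α = 1 + 0.46·4 = 2.84.
β = 6 − α = 3.16.

α = 2.84, β = 3.16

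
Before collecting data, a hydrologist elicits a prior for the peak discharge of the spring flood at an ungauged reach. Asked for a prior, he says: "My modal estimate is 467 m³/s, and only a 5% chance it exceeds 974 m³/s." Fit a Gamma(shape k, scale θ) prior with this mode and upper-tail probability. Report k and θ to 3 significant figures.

k ≈ 6.11, θ ≈ 91.3

Gamma(k,θ) with k>1 has mode (k−1)θ, so θ = 467/(k−1).
Need P(X < 974) = 0.95 with θ tied to k this way. Start at k = 2, θ = 467: P(X<974) ≈ 0.617.
Too low — raise k to concentrate. Iterating converges to k ≈ 6.11.
Then θ = 467/(6.11−1) ≈ 91.3.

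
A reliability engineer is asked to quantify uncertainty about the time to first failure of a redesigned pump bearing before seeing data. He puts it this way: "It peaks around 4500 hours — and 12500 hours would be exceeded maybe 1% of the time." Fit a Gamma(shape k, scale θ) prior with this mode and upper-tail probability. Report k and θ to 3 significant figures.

Gamma(k,θ) with k>1 has mode (k−1)θ, so θ = 4500/(k−1).
Need P(X < 12500) = 0.99 with θ tied to k this way. Start at k = 2, θ = 4500: P(X<12500) ≈ 0.765.
Too low — raise k to concentrate. Iterating converges to k ≈ 5.39.
Then θ = 4500/(5.39−1) ≈ 1020.

k ≈ 5.39, θ ≈ 1020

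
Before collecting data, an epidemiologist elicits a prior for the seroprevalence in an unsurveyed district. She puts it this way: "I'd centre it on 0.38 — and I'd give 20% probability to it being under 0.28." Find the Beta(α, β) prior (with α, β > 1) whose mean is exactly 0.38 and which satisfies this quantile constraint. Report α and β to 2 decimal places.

With mean 0.38 fixed, write α = 0.38s, β = 0.62s where s = α+β.
Need P(θ < 0.28) = 0.2 under Beta(0.38s, 0.62s). Normal approximation: (q−m)/√(m(1−m)/s) ≈ z_{0.2} = -0.842, so s ≈ 0.38·0.62·(-0.842)²/(0.28−0.38)² = 16.7.
At s = 16.7: P(θ<0.28) ≈ 0.204. Adjusting to match 0.2 gives s ≈ 17.16.
So α = 0.38·17.16 ≈ 6.52, β = 0.62·17.16 ≈ 10.64.

α ≈ 6.52, β ≈ 10.64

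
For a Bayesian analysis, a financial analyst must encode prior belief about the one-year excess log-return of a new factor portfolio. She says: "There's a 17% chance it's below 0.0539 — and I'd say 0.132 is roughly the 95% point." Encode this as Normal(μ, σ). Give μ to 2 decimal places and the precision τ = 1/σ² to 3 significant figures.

For Normal(μ,σ), the p-quantile is μ + z_p·σ. Here z_{0.17} = -0.9542, z_{0.95} = 1.645.
So 0.0539 = μ − 0.9542σ and 0.132 = μ + 1.645σ.
Subtracting: σ = (0.132 − 0.0539)/(1.645 − (-0.9542)) = 0.03.
Then μ = 0.0539 − (-0.9542)·0.03 = 0.08.
Precision τ = 1/σ² = 1/0.03005² = 1110.

μ = 0.08, τ = 1110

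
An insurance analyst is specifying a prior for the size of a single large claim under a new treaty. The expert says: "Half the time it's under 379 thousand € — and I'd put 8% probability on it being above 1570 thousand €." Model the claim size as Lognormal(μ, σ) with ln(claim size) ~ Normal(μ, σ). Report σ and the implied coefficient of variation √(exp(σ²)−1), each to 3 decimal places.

If T ~ Lognormal(μ,σ) then ln T ~ Normal(μ,σ), so the p-quantile of ln T is μ + z_p·σ.
ln(379) = 5.938 and ln(1570) = 7.359; z_{0.5} = 0, z_{0.92} = 1.405.
σ = (7.359 − 5.938)/(1.405 − (0)) = 1.012.
μ = 5.938 − (0)·1.012 = 5.938.
CV = √(exp(σ²)−1) = √(exp(1.0232)−1) = 1.335.

σ ≈ 1.012, CV ≈ 1.335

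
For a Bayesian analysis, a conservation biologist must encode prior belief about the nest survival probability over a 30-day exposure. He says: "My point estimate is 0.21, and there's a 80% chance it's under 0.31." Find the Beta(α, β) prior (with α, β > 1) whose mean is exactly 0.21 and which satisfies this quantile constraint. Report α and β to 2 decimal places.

With mean 0.21 fixed, write α = 0.21s, β = 0.79s where s = α+β.
Need P(θ < 0.31) = 0.8 under Beta(0.21s, 0.79s). Normal approximation: (q−m)/√(m(1−m)/s) ≈ z_{0.8} = 0.842, so s ≈ 0.21·0.79·(0.842)²/(0.31−0.21)² = 11.8.
At s = 11.8: P(θ<0.31) ≈ 0.813. Adjusting to match 0.8 gives s ≈ 10.05.
So α = 0.21·10.05 ≈ 2.11, β = 0.79·10.05 ≈ 7.94.

α ≈ 2.11, β ≈ 7.94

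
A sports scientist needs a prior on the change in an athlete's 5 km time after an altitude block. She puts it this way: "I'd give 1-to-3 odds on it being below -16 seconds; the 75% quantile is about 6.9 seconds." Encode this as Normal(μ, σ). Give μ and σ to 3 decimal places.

For Normal(μ,σ), the p-quantile is μ + z_p·σ. Here z_{0.25} = -0.6745, z_{0.75} = 0.6745.
So -16 = μ − 0.6745σ and 6.9 = μ + 0.6745σ.
Subtracting: σ = (6.9 − -16)/(0.6745 − (-0.6745)) = 16.976.
Then μ = -16 − (-0.6745)·16.976 = -4.550.

μ = -4.550, σ = 16.976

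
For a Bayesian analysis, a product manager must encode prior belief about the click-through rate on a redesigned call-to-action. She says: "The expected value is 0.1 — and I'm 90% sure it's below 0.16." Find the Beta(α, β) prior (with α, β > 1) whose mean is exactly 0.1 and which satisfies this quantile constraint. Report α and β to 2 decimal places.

α ≈ 4.45, β ≈ 40.06

With mean 0.1 fixed, write α = 0.1s, β = 0.9s where s = α+β.
Need P(θ < 0.16) = 0.9 under Beta(0.1s, 0.9s). Normal approximation: (q−m)/√(m(1−m)/s) ≈ z_{0.9} = 1.28, so s ≈ 0.1·0.9·(1.28)²/(0.16−0.1)² = 41.1.
At s = 41.1: P(θ<0.16) ≈ 0.893. Adjusting to match 0.9 gives s ≈ 44.51.
So α = 0.1·44.51 ≈ 4.45, β = 0.9·44.51 ≈ 40.06.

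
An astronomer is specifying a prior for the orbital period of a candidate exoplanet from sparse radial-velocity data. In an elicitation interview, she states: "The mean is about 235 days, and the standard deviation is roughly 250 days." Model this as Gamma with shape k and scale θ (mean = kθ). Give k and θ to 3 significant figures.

For Gamma(k, scale θ): mean = kθ, variance = kθ², so CV = 1/√k.
CV = SD/mean = 250/235 = 1.064, hence k = 1/CV² = 0.884.
Then θ = mean/k = 235/0.884 = 266.

k ≈ 0.884, θ ≈ 266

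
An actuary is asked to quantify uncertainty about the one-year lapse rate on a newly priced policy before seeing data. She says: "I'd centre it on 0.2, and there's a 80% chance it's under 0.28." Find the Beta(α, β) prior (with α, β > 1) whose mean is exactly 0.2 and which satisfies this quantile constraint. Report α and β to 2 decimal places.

α ≈ 3.12, β ≈ 12.48

With mean 0.2 fixed, write α = 0.2s, β = 0.8s where s = α+β.
Need P(θ < 0.28) = 0.8 under Beta(0.2s, 0.8s). Normal approximation: (q−m)/√(m(1−m)/s) ≈ z_{0.8} = 0.842, so s ≈ 0.2·0.8·(0.842)²/(0.28−0.2)² = 17.7.
At s = 17.7: P(θ<0.28) ≈ 0.811. Adjusting to match 0.8 gives s ≈ 15.60.
So α = 0.2·15.60 ≈ 3.12, β = 0.8·15.60 ≈ 12.48.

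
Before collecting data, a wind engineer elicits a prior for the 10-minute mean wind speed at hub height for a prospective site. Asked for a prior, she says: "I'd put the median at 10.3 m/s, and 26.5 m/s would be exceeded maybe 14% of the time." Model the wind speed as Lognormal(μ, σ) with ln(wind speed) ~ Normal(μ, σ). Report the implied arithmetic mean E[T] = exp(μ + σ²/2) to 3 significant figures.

If T ~ Lognormal(μ,σ) then ln T ~ Normal(μ,σ), so the p-quantile of ln T is μ + z_p·σ.
ln(10.3) = 2.332 and ln(26.5) = 3.277; z_{0.5} = 0, z_{0.86} = 1.08.
σ = (3.277 − 2.332)/(1.08 − (0)) = 0.875.
μ = 2.332 − (0)·0.875 = 2.332.
E[T] = exp(μ + σ²/2) = exp(2.332 + 0.3826) = 15.1 m/s.

E[T] ≈ 15.1 m/s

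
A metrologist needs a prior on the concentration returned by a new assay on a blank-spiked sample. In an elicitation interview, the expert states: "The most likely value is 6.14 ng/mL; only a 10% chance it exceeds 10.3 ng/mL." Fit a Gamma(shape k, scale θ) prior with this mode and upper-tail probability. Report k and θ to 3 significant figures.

k ≈ 8.06, θ ≈ 0.869

Gamma(k,θ) with k>1 has mode (k−1)θ, so θ = 6.14/(k−1).
Need P(X < 10.3) = 0.9 with θ tied to k this way. Start at k = 2, θ = 6.14: P(X<10.3) ≈ 0.500.
Too low — raise k to concentrate. Iterating converges to k ≈ 8.06.
Then θ = 6.14/(8.06−1) ≈ 0.869.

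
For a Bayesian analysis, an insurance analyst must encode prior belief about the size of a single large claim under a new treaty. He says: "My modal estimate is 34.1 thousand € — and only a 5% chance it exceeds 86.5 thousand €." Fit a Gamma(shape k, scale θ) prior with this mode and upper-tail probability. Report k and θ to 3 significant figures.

k ≈ 4.13, θ ≈ 10.9

Gamma(k,θ) with k>1 has mode (k−1)θ, so θ = 34.1/(k−1).
Need P(X < 86.5) = 0.95 with θ tied to k this way. Start at k = 2, θ = 34.1: P(X<86.5) ≈ 0.720.
Too low — raise k to concentrate. Iterating converges to k ≈ 4.13.
Then θ = 34.1/(4.13−1) ≈ 10.9.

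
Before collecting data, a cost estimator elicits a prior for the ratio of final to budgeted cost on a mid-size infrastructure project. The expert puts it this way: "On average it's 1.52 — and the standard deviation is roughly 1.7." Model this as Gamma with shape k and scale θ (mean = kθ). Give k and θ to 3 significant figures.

k ≈ 0.799, θ ≈ 1.9

For Gamma(k, scale θ): mean = kθ, variance = kθ², so CV = 1/√k.
CV = SD/mean = 1.7/1.52 = 1.118, hence k = 1/CV² = 0.799.
Then θ = mean/k = 1.52/0.799 = 1.9.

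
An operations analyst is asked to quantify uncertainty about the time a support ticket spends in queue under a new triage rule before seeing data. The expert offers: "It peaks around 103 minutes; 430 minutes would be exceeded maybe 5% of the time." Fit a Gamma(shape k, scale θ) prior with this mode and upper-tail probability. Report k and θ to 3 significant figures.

k ≈ 2.22, θ ≈ 84.3

Gamma(k,θ) with k>1 has mode (k−1)θ, so θ = 103/(k−1).
Need P(X < 430) = 0.95 with θ tied to k this way. Start at k = 2, θ = 103: P(X<430) ≈ 0.920.
Too low — raise k to concentrate. Iterating converges to k ≈ 2.22.
Then θ = 103/(2.22−1) ≈ 84.3.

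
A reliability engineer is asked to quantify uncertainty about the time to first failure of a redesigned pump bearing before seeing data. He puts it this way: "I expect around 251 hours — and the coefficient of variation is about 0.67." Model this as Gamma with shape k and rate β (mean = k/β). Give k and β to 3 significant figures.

k ≈ 2.23, β ≈ 0.00888

For Gamma(k, rate β): mean = k/β, variance = k/β², so CV = 1/√k.
CV = 0.67, hence k = 1/CV² = 2.23.
Then β = k/mean = 2.23/251 = 0.00888.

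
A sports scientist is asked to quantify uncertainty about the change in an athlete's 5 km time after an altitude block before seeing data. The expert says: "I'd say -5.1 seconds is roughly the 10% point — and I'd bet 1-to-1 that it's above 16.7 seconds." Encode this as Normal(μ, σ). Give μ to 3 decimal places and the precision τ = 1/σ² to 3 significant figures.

For Normal(μ,σ), the p-quantile is μ + z_p·σ. Here z_{0.1} = -1.282, z_{0.5} = 0.
So -5.1 = μ − 1.282σ and 16.7 = μ + 0σ.
Subtracting: σ = (16.7 − -5.1)/(0 − (-1.282)) = 17.011.
Then μ = -5.1 − (-1.282)·17.011 = 16.700.
Precision τ = 1/σ² = 1/17.01² = 0.00346.

μ = 16.700, τ = 0.00346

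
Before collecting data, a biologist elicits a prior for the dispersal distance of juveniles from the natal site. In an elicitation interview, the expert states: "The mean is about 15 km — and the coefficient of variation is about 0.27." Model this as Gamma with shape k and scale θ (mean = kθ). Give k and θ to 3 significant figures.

For Gamma(k, scale θ): mean = kθ, variance = kθ², so CV = 1/√k.
CV = 0.27, hence k = 1/CV² = 13.7.
Then θ = mean/k = 15/13.7 = 1.09.

k ≈ 13.7, θ ≈ 1.09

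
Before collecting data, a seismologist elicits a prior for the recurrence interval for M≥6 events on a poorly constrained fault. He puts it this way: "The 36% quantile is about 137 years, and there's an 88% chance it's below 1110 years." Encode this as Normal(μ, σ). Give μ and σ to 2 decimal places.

For Normal(μ,σ), the p-quantile is μ + z_p·σ. Here z_{0.36} = -0.3585, z_{0.88} = 1.175.
So 137 = μ − 0.3585σ and 1110 = μ + 1.175σ.
Subtracting: σ = (1110 − 137)/(1.175 − (-0.3585)) = 634.52.
Then μ = 137 − (-0.3585)·634.52 = 364.45.

μ = 364.45, σ = 634.52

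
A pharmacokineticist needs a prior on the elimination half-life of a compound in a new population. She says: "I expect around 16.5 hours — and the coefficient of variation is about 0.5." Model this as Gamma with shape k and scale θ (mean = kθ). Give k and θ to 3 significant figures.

For Gamma(k, scale θ): mean = kθ, variance = kθ², so CV = 1/√k.
CV = 0.5, hence k = 1/CV² = 4.
Then θ = mean/k = 16.5/4 = 4.12.

k ≈ 4, θ ≈ 4.12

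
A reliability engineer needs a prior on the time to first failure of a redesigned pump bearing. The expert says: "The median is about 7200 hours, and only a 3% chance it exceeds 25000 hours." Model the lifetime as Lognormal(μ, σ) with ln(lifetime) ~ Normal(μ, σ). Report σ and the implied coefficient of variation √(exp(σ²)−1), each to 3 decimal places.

If T ~ Lognormal(μ,σ) then ln T ~ Normal(μ,σ), so the p-quantile of ln T is μ + z_p·σ.
ln(7200) = 8.882 and ln(25000) = 10.13; z_{0.5} = 0, z_{0.97} = 1.881.
σ = (10.13 − 8.882)/(1.881 − (0)) = 0.662.
μ = 8.882 − (0)·0.662 = 8.882.
CV = √(exp(σ²)−1) = √(exp(0.4380)−1) = 0.741.

σ ≈ 0.662, CV ≈ 0.741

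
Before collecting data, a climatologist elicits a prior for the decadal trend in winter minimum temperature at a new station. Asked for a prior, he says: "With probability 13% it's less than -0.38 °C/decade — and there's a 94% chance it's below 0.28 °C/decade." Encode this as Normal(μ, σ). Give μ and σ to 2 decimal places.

μ = -0.10, σ = 0.25

The p-quantile of Normal(μ,σ) is μ + z_p·σ, with z_{0.13} = -1.126 and z_{0.94} = 1.555.
Eliminate σ: μ = (z₂·x₁ − z₁·x₂)/(z₂ − z₁) = (1.555·-0.38 − (-1.126)·0.28)/2.681 = -0.10.
Then σ = (x₂ − x₁)/(z₂ − z₁) = (0.28 − -0.38)/2.681 = 0.25.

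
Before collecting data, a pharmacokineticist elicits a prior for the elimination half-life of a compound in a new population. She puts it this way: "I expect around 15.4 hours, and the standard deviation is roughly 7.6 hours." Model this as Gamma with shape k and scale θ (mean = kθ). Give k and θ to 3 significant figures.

k ≈ 4.11, θ ≈ 3.75

For Gamma(k, scale θ): mean = kθ, variance = kθ², so CV = 1/√k.
CV = SD/mean = 7.6/15.4 = 0.4935, hence k = 1/CV² = 4.11.
Then θ = mean/k = 15.4/4.11 = 3.75.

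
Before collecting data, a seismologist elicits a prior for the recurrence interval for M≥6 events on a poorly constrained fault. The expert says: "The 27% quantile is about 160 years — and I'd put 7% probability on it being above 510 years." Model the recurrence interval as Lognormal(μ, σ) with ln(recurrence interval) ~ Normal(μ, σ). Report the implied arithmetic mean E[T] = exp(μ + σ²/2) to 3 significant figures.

E[T] ≈ 262 years

If T ~ Lognormal(μ,σ) then ln T ~ Normal(μ,σ), so the p-quantile of ln T is μ + z_p·σ.
ln(160) = 5.075 and ln(510) = 6.234; z_{0.27} = -0.6128, z_{0.93} = 1.476.
σ = (6.234 − 5.075)/(1.476 − (-0.6128)) = 0.555.
μ = 5.075 − (-0.6128)·0.555 = 5.415.
E[T] = exp(μ + σ²/2) = exp(5.415 + 0.1540) = 262 years.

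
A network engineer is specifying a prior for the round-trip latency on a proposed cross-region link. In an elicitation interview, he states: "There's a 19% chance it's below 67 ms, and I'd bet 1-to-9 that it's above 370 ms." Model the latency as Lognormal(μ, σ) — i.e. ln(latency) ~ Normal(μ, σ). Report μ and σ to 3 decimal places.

μ ≈ 4.899, σ ≈ 0.791

If T ~ Lognormal(μ,σ) then ln T ~ Normal(μ,σ), so the p-quantile of ln T is μ + z_p·σ.
ln(67) = 4.205 and ln(370) = 5.914; z_{0.19} = -0.8779, z_{0.9} = 1.282.
σ = (5.914 − 4.205)/(1.282 − (-0.8779)) = 0.791.
μ = 4.205 − (-0.8779)·0.791 = 4.899.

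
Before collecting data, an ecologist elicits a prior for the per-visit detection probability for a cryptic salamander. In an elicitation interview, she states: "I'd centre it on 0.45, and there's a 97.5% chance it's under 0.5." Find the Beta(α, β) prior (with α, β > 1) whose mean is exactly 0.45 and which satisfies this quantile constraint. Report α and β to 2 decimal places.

α ≈ 172.20, β ≈ 210.47

With mean 0.45 fixed, write α = 0.45s, β = 0.55s where s = α+β.
Need P(θ < 0.5) = 0.975 under Beta(0.45s, 0.55s). Normal approximation: (q−m)/√(m(1−m)/s) ≈ z_{0.975} = 1.96, so s ≈ 0.45·0.55·(1.96)²/(0.5−0.45)² = 380.3.
At s = 380.3: P(θ<0.5) ≈ 0.975. Adjusting to match 0.975 gives s ≈ 382.67.
So α = 0.45·382.67 ≈ 172.20, β = 0.55·382.67 ≈ 210.47.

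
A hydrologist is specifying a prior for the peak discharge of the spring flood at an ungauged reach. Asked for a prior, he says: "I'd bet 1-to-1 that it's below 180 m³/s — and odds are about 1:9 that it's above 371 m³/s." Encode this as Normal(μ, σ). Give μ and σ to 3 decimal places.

For Normal(μ,σ), the p-quantile is μ + z_p·σ. Here z_{0.5} = 0, z_{0.9} = 1.282.
So 180 = μ + 0σ and 371 = μ + 1.282σ.
Subtracting: σ = (371 − 180)/(1.282 − (0)) = 149.038.
Then μ = 180 − (0)·149.038 = 180.000.

μ = 180.000, σ = 149.038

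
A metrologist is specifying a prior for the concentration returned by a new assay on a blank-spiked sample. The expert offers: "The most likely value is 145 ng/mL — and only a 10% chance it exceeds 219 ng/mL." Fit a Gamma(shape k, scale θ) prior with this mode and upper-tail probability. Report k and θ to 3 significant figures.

Gamma(k,θ) with k>1 has mode (k−1)θ, so θ = 145/(k−1).
Need P(X < 219) = 0.9 with θ tied to k this way. Start at k = 2, θ = 145: P(X<219) ≈ 0.446.
Too low — raise k to concentrate. Iterating converges to k ≈ 12.
Then θ = 145/(12−1) ≈ 13.2.

k ≈ 12, θ ≈ 13.2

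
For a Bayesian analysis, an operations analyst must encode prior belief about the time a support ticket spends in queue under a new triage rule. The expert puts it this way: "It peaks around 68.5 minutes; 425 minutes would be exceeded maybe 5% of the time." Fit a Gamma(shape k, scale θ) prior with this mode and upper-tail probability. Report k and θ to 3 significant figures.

k ≈ 1.68, θ ≈ 101

Gamma(k,θ) with k>1 has mode (k−1)θ, so θ = 68.5/(k−1).
Need P(X < 425) = 0.95 with θ tied to k this way. Start at k = 2, θ = 68.5: P(X<425) ≈ 0.985.
Too high — lower k to spread out. Iterating converges to k ≈ 1.68.
Then θ = 68.5/(1.68−1) ≈ 101.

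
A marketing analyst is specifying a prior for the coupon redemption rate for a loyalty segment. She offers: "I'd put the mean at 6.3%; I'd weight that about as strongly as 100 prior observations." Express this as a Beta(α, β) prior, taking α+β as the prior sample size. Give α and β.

Under the effective-sample-size interpretation, Beta(α, β) has prior mean α/(α+β) and prior sample size α+β.
So α+β = 100 and α/(α+β) = 0.063, giving α = 0.063·100 = 6.3 and β = 100 − 6.3 = 93.7.

α = 6.3, β = 93.7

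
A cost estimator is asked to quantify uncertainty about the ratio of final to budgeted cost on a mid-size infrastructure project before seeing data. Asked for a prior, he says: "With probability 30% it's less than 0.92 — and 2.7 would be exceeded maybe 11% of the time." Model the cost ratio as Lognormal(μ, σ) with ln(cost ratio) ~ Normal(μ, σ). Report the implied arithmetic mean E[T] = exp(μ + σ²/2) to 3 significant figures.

If T ~ Lognormal(μ,σ) then ln T ~ Normal(μ,σ), so the p-quantile of ln T is μ + z_p·σ.
ln(0.92) = -0.08338 and ln(2.7) = 0.9933; z_{0.3} = -0.5244, z_{0.89} = 1.227.
σ = (0.9933 − -0.08338)/(1.227 − (-0.5244)) = 0.615.
μ = -0.08338 − (-0.5244)·0.615 = 0.239.
E[T] = exp(μ + σ²/2) = exp(0.239 + 0.1890) = 1.53.

E[T] ≈ 1.53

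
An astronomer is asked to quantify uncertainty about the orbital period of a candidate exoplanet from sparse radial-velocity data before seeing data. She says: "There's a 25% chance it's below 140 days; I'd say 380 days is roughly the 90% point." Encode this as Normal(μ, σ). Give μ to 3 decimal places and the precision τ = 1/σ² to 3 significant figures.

μ = 222.758, τ = 6.64e-05

For Normal(μ,σ), the p-quantile is μ + z_p·σ. Here z_{0.25} = -0.6745, z_{0.9} = 1.282.
So 140 = μ − 0.6745σ and 380 = μ + 1.282σ.
Subtracting: σ = (380 − 140)/(1.282 − (-0.6745)) = 122.697.
Then μ = 140 − (-0.6745)·122.697 = 222.758.
Precision τ = 1/σ² = 1/122.7² = 6.64e-05.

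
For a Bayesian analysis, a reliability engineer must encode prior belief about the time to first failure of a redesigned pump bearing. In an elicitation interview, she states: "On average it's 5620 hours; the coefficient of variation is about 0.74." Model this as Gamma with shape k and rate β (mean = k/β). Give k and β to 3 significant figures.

For Gamma(k, rate β): mean = k/β, variance = k/β², so CV = 1/√k.
CV = 0.74, hence k = 1/CV² = 1.83.
Then β = k/mean = 1.83/5620 = 0.000325.

k ≈ 1.83, β ≈ 0.000325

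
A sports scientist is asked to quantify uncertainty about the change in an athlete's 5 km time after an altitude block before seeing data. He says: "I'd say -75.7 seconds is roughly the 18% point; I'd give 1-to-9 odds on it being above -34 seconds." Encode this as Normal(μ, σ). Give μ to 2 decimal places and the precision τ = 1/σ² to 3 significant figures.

μ = -58.33, τ = 0.00278

The p-quantile of Normal(μ,σ) is μ + z_p·σ, with z_{0.18} = -0.9154 and z_{0.9} = 1.282.
Eliminate σ: μ = (z₂·x₁ − z₁·x₂)/(z₂ − z₁) = (1.282·-75.7 − (-0.9154)·-34)/2.197 = -58.33.
Then σ = (x₂ − x₁)/(z₂ − z₁) = (-34 − -75.7)/2.197 = 18.98.
Precision τ = 1/σ² = 1/18.98² = 0.00278.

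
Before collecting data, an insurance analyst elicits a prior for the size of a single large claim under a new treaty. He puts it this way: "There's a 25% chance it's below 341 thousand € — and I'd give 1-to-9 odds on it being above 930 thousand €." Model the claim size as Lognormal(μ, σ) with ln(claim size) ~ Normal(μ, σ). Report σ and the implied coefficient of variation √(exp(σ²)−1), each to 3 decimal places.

σ ≈ 0.513, CV ≈ 0.549

If T ~ Lognormal(μ,σ) then ln T ~ Normal(μ,σ), so the p-quantile of ln T is μ + z_p·σ.
ln(341) = 5.832 and ln(930) = 6.835; z_{0.25} = -0.6745, z_{0.9} = 1.282.
σ = (6.835 − 5.832)/(1.282 − (-0.6745)) = 0.513.
μ = 5.832 − (-0.6745)·0.513 = 6.178.
CV = √(exp(σ²)−1) = √(exp(0.2631)−1) = 0.549.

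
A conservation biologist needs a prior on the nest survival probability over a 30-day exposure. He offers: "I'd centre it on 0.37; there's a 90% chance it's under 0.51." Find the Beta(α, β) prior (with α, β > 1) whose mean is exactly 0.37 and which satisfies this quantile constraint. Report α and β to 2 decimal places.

α ≈ 7.39, β ≈ 12.58

With mean 0.37 fixed, write α = 0.37s, β = 0.63s where s = α+β.
Need P(θ < 0.51) = 0.9 under Beta(0.37s, 0.63s). Normal approximation: (q−m)/√(m(1−m)/s) ≈ z_{0.9} = 1.28, so s ≈ 0.37·0.63·(1.28)²/(0.51−0.37)² = 19.5.
At s = 19.5: P(θ<0.51) ≈ 0.898. Adjusting to match 0.9 gives s ≈ 19.96.
So α = 0.37·19.96 ≈ 7.39, β = 0.63·19.96 ≈ 12.58.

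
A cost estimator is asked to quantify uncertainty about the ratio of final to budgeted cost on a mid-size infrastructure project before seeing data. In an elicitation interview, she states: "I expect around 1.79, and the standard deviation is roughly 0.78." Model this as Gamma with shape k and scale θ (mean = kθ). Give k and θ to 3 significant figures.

For Gamma(k, scale θ): mean = kθ, variance = kθ², so CV = 1/√k.
CV = SD/mean = 0.78/1.79 = 0.4358, hence k = 1/CV² = 5.27.
Then θ = mean/k = 1.79/5.27 = 0.34.

k ≈ 5.27, θ ≈ 0.34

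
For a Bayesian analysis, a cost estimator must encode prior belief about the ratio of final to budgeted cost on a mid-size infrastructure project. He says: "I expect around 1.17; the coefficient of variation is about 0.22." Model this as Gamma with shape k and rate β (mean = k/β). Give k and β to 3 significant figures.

For Gamma(k, rate β): mean = k/β, variance = k/β², so CV = 1/√k.
CV = 0.22, hence k = 1/CV² = 20.7.
Then β = k/mean = 20.7/1.17 = 17.7.

k ≈ 20.7, β ≈ 17.7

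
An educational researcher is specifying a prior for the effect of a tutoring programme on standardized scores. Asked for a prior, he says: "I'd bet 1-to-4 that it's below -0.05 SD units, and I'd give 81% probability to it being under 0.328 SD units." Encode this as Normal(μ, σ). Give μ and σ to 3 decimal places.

For Normal(μ,σ), the p-quantile is μ + z_p·σ. Here z_{0.2} = -0.8416, z_{0.81} = 0.8779.
So -0.05 = μ − 0.8416σ and 0.328 = μ + 0.8779σ.
Subtracting: σ = (0.328 − -0.05)/(0.8779 − (-0.8416)) = 0.220.
Then μ = -0.05 − (-0.8416)·0.220 = 0.135.

μ = 0.135, σ = 0.220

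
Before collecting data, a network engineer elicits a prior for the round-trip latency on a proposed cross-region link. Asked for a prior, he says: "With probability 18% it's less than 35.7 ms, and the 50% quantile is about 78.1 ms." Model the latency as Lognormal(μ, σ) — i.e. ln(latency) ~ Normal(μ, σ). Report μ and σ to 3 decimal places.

If T ~ Lognormal(μ,σ) then ln T ~ Normal(μ,σ), so the p-quantile of ln T is μ + z_p·σ.
ln(35.7) = 3.575 and ln(78.1) = 4.358; z_{0.18} = -0.9154, z_{0.5} = 0.
σ = (4.358 − 3.575)/(0 − (-0.9154)) = 0.855.
μ = 3.575 − (-0.9154)·0.855 = 4.358.

μ ≈ 4.358, σ ≈ 0.855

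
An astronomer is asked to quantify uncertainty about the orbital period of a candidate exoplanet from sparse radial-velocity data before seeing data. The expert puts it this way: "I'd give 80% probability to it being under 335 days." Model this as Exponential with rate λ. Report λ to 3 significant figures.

λ ≈ 0.0048

P(T < 335.0) = 1 − e^(−λ·335.0) = 0.8, so λ = −ln(1−0.8)/335.0 = −ln(0.2)/335.0 = 0.0048.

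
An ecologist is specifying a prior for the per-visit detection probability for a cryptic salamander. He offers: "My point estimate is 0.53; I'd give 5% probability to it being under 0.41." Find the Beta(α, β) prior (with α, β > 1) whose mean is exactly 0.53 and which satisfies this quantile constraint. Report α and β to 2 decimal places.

With mean 0.53 fixed, write α = 0.53s, β = 0.47s where s = α+β.
Need P(θ < 0.41) = 0.05 under Beta(0.53s, 0.47s). Normal approximation: (q−m)/√(m(1−m)/s) ≈ z_{0.05} = -1.64, so s ≈ 0.53·0.47·(-1.64)²/(0.41−0.53)² = 46.8.
At s = 46.8: P(θ<0.41) ≈ 0.049. Adjusting to match 0.05 gives s ≈ 46.51.
So α = 0.53·46.51 ≈ 24.65, β = 0.47·46.51 ≈ 21.86.

α ≈ 24.65, β ≈ 21.86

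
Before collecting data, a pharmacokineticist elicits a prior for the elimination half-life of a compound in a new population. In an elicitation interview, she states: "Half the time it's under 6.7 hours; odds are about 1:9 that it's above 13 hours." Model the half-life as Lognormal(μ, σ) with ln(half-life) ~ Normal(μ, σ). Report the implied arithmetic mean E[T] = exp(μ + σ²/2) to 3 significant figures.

If T ~ Lognormal(μ,σ) then ln T ~ Normal(μ,σ), so the p-quantile of ln T is μ + z_p·σ.
ln(6.7) = 1.902 and ln(13) = 2.565; z_{0.5} = 0, z_{0.9} = 1.282.
σ = (2.565 − 1.902)/(1.282 − (0)) = 0.517.
μ = 1.902 − (0)·0.517 = 1.902.
E[T] = exp(μ + σ²/2) = exp(1.902 + 0.1338) = 7.66 hours.

E[T] ≈ 7.66 hours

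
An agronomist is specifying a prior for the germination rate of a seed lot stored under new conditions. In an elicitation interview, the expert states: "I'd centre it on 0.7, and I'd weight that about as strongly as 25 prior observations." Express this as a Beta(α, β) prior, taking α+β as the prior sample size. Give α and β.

α = 17.5, β = 7.5

Under the effective-sample-size interpretation, Beta(α, β) has prior mean α/(α+β) and prior sample size α+β.
So α+β = 25 and α/(α+β) = 0.7, giving α = 0.7·25 = 17.5 and β = 25 − 17.5 = 7.5.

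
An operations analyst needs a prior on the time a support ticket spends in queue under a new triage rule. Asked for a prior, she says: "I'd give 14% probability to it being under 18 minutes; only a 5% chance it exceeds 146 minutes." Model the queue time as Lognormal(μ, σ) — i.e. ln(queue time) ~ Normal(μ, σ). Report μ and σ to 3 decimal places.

If T ~ Lognormal(μ,σ) then ln T ~ Normal(μ,σ), so the p-quantile of ln T is μ + z_p·σ.
ln(18) = 2.89 and ln(146) = 4.984; z_{0.14} = -1.08, z_{0.95} = 1.645.
σ = (4.984 − 2.89)/(1.645 − (-1.08)) = 0.768.
μ = 2.89 − (-1.08)·0.768 = 3.720.

μ ≈ 3.720, σ ≈ 0.768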